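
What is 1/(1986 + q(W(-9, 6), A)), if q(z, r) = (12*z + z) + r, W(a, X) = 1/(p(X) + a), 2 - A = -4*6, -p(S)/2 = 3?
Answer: 15/30167 ≈ 0.00049723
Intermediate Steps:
p(S) = -6 (p(S) = -2*3 = -6)
A = 26 (A = 2 - (-4)*6 = 2 - 1*(-24) = 2 + 24 = 26)
W(a, X) = 1/(-6 + a)
q(z, r) = r + 13*z (q(z, r) = 13*z + r = r + 13*z)
1/(1986 + q(W(-9, 6), A)) = 1/(1986 + (26 + 13/(-6 - 9))) = 1/(1986 + (26 + 13/(-15))) = 1/(1986 + (26 + 13*(-1/15))) = 1/(1986 + (26 - 13/15)) = 1/(1986 + 377/15) = 1/(30167/15) = 15/30167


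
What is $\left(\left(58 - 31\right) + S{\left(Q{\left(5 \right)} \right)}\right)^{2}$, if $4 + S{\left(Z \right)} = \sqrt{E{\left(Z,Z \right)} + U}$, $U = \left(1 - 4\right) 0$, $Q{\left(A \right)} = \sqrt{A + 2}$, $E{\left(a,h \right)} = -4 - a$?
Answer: $\left(23 + i \sqrt{4 + \sqrt{7}}\right)^{2} \approx 522.35 + 118.59 i$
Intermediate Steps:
$Q{\left(A \right)} = \sqrt{2 + A}$
$U = 0$ ($U = \left(-3\right) 0 = 0$)
$S{\left(Z \right)} = -4 + \sqrt{-4 - Z}$ ($S{\left(Z \right)} = -4 + \sqrt{\left(-4 - Z\right) + 0} = -4 + \sqrt{-4 - Z}$)
$\left(\left(58 - 31\right) + S{\left(Q{\left(5 \right)} \right)}\right)^{2} = \left(\left(58 - 31\right) - \left(4 - \sqrt{-4 - \sqrt{2 + 5}}\right)\right)^{2} = \left(\left(58 - 31\right) - \left(4 - \sqrt{-4 - \sqrt{7}}\right)\right)^{2} = \left(27 - \left(4 - \sqrt{-4 - \sqrt{7}}\right)\right)^{2} = \left(23 + \sqrt{-4 - \sqrt{7}}\right)^{2}$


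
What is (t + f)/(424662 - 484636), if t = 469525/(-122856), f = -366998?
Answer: 45088375813/7368165744 ≈ 6.1193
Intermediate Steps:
t = -469525/122856 (t = 469525*(-1/122856) = -469525/122856 ≈ -3.8218)
(t + f)/(424662 - 484636) = (-469525/122856 - 366998)/(424662 - 484636) = -45088375813/122856/(-59974) = -45088375813/122856*(-1/59974) = 45088375813/7368165744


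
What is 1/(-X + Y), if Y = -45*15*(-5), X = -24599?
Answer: 1/27974 ≈ 3.5747e-5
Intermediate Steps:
Y = 3375 (Y = -675*(-5) = 3375)
1/(-X + Y) = 1/(-1*(-24599) + 3375) = 1/(24599 + 3375) = 1/27974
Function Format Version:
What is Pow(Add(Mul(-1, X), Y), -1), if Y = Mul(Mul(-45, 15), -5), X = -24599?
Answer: Rational(1, 27974) ≈ 3.5747e-5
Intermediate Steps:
Y = 3375 (Y = Mul(-675, -5) = 3375)
Pow(Add(Mul(-1, X), Y), -1) = Pow(Add(Mul(-1, -24599), 3375), -1) = Pow(Add(24599, 3375), -1) = Pow(27974, -1) = Rational(1, 27974)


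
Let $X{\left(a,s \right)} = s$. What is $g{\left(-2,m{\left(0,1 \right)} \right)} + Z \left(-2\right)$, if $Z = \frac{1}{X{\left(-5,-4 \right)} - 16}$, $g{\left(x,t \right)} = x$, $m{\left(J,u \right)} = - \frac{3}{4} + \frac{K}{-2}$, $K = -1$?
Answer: $- \frac{19}{10} \approx -1.9$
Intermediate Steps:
$m{\left(J,u \right)} = - \frac{1}{4}$ ($m{\left(J,u \right)} = - \frac{3}{4} - \frac{1}{-2} = \left(-3\right) \frac{1}{4} - - \frac{1}{2} = - \frac{3}{4} + \frac{1}{2} = - \frac{1}{4}$)
$Z = - \frac{1}{20}$ ($Z = \frac{1}{-4 - 16} = \frac{1}{-20} = - \frac{1}{20} \approx -0.05$)
$g{\left(-2,m{\left(0,1 \right)} \right)} + Z \left(-2\right) = -2 - - \frac{1}{10} = -2 + \frac{1}{10} = - \frac{19}{10}$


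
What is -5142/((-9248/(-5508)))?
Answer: -208251/68 ≈ -3062.5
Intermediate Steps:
-5142/((-9248/(-5508))) = -5142/((-9248*(-1/5508))) = -5142/136/81 = -5142*81/136 = -208251/68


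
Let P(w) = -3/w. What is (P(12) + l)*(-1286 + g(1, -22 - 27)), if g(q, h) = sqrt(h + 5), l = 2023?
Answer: -5202513/2 + 8091*I*sqrt(11)/2 ≈ -2.6013e+6 + 13417.0*I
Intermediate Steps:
g(q, h) = sqrt(5 + h)
(P(12) + l)*(-1286 + g(1, -22 - 27)) = (-3/12 + 2023)*(-1286 + sqrt(5 + (-22 - 27))) = (-3*1/12 + 2023)*(-1286 + sqrt(5 - 49)) = (-1/4 + 2023)*(-1286 + sqrt(-44)) = 8091*(-1286 + 2*I*sqrt(11))/4 = -5202513/2 + 8091*I*sqrt(11)/2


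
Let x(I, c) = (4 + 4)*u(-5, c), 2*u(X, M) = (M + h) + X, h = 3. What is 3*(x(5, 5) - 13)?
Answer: -3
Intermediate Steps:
u(X, M) = 3/2 + M/2 + X/2 (u(X, M) = ((M + 3) + X)/2 = ((3 + M) + X)/2 = (3 + M + X)/2 = 3/2 + M/2 + X/2)
x(I, c) = -8 + 4*c (x(I, c) = (4 + 4)*(3/2 + c/2 + (½)*(-5)) = 8*(3/2 + c/2 - 5/2) = 8*(-1 + c/2) = -8 + 4*c)
3*(x(5, 5) - 13) = 3*((-8 + 4*5) - 13) = 3*((-8 + 20) - 13) = 3*(12 - 13) = 3*(-1) = -3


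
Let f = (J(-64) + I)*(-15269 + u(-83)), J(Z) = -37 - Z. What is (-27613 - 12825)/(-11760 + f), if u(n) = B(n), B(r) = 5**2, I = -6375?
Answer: -20219/48378576 ≈ -0.00041793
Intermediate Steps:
B(r) = 25
u(n) = 25
f = 96768912 (f = ((-37 - 1*(-64)) - 6375)*(-15269 + 25) = ((-37 + 64) - 6375)*(-15244) = (27 - 6375)*(-15244) = -6348*(-15244) = 96768912)
(-27613 - 12825)/(-11760 + f) = (-27613 - 12825)/(-11760 + 96768912) = -40438/96757152 = -40438*1/96757152 = -20219/48378576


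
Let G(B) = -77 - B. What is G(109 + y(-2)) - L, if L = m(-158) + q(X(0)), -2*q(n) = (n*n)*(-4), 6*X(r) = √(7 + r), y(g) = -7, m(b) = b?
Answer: -385/18 ≈ -21.389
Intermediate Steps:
X(r) = √(7 + r)/6
q(n) = 2*n² (q(n) = -n*n*(-4)/2 = -n²*(-4)/2 = -(-2)*n² = 2*n²)
L = -2837/18 (L = -158 + 2*(√(7 + 0)/6)² = -158 + 2*(√7/6)² = -158 + 2*(7/36) = -158 + 7/18 = -2837/18 ≈ -157.61)
G(109 + y(-2)) - L = (-77 - (109 - 7)) - 1*(-2837/18) = (-77 - 1*102) + 2837/18 = (-77 - 102) + 2837/18 = -179 + 2837/18 = -385/18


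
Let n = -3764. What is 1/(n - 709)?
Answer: -1/4473 ≈ -0.00022356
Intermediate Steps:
1/(n - 709) = 1/(-3764 - 709) = 1/(-4473) = -1/4473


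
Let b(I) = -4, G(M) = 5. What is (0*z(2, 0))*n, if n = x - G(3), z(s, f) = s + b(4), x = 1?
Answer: 0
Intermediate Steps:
z(s, f) = -4 + s (z(s, f) = s - 4 = -4 + s)
n = -4 (n = 1 - 1*5 = 1 - 5 = -4)
(0*z(2, 0))*n = (0*(-4 + 2))*(-4) = (0*(-2))*(-4) = 0*(-4) = 0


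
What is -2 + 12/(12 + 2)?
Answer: -8/7 ≈ -1.1429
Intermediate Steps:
-2 + 12/(12 + 2) = -2 + 12/14 = -2 + (1/14)*12 = -2 + 6/7 = -8/7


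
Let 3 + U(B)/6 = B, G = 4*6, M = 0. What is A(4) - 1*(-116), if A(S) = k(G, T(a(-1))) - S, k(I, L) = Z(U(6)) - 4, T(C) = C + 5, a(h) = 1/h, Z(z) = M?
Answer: 108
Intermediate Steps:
G = 24
U(B) = -18 + 6*B
Z(z) = 0
T(C) = 5 + C
k(I, L) = -4 (k(I, L) = 0 - 4 = -4)
A(S) = -4 - S
A(4) - 1*(-116) = (-4 - 1*4) - 1*(-116) = (-4 - 4) + 116 = -8 + 116 = 108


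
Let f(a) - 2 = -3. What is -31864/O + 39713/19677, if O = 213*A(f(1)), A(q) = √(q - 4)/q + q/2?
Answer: 68172005/4191201 - 18208*I*√5/639 ≈ 16.266 - 63.716*I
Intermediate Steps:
f(a) = -1 (f(a) = 2 - 3 = -1)
A(q) = q/2 + √(-4 + q)/q (A(q) = √(-4 + q)/q + q*(½) = √(-4 + q)/q + q/2 = q/2 + √(-4 + q)/q)
O = -213/2 - 213*I*√5 (O = 213*((½)*(-1) + √(-4 - 1)/(-1)) = 213*(-½ - √(-5)) = 213*(-½ - I*√5) = -213/2 - 213*I*√5 ≈ -106.5 - 476.28*I)
-31864/O + 39713/19677 = -31864/(-213/2 - 213*I*√5) + 39713/19677 = 39713/19677 - 31864/(-213/2 - 213*I*√5)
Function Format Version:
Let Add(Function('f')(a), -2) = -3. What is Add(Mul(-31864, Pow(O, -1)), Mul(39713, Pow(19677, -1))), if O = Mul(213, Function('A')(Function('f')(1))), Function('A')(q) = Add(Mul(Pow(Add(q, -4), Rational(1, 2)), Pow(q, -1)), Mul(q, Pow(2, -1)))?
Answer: Add(Rational(68172005, 4191201), Mul(Rational(-18208, 639), I, Pow(5, Rational(1, 2)))) ≈ Add(16.266, Mul(-63.716, I))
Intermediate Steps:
Function('f')(a) = -1 (Function('f')(a) = Add(2, -3) = -1)
Function('A')(q) = Add(Mul(Rational(1, 2), q), Mul(Pow(q, -1), Pow(Add(-4, q), Rational(1, 2)))) (Function('A')(q) = Add(Mul(Pow(Add(-4, q), Rational(1, 2)), Pow(q, -1)), Mul(q, Rational(1, 2))) = Add(Mul(Pow(q, -1), Pow(Add(-4, q), Rational(1, 2))), Mul(Rational(1, 2), q)) = Add(Mul(Rational(1, 2), q), Mul(Pow(q, -1), Pow(Add(-4, q), Rational(1, 2)))))
O = Add(Rational(-213, 2), Mul(-213, I, Pow(5, Rational(1, 2)))) (O = Mul(213, Add(Mul(Rational(1, 2), -1), Mul(Pow(-1, -1), Pow(Add(-4, -1), Rational(1, 2))))) = Mul(213, Add(Rational(-1, 2), Mul(-1, Pow(-5, Rational(1, 2))))) = Mul(213, Add(Rational(-1, 2), Mul(-1, Mul(I, Pow(5, Rational(1, 2)))))) = Mul(213, Add(Rational(-1, 2), Mul(-1, I, Pow(5, Rational(1, 2))))) = Add(Rational(-213, 2), Mul(-213, I, Pow(5, Rational(1, 2)))) ≈ Add(-106.50, Mul(-476.28, I)))
Add(Mul(-31864, Pow(O, -1)), Mul(39713, Pow(19677, -1))) = Add(Mul(-31864, Pow(Add(Rational(-213, 2), Mul(-213, I, Pow(5, Rational(1, 2)))), -1)), Mul(39713, Pow(19677, -1))) = Add(Mul(-31864, Pow(Add(Rational(-213, 2), Mul(-213, I, Pow(5, Rational(1, 2)))), -1)), Mul(39713, Rational(1, 19677))) = Add(Mul(-31864, Pow(Add(Rational(-213, 2), Mul(-213, I, Pow(5, Rational(1, 2)))), -1)), Rational(39713, 19677)) = Add(Rational(39713, 19677), Mul(-31864, Pow(Add(Rational(-213, 2), Mul(-213, I, Pow(5, Rational(1, 2)))), -1)))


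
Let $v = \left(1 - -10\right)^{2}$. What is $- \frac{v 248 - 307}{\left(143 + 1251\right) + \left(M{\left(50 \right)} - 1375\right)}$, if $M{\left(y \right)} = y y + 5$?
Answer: $- \frac{29701}{2524} \approx -11.767$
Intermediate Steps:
$M{\left(y \right)} = 5 + y^{2}$ ($M{\left(y \right)} = y^{2} + 5 = 5 + y^{2}$)
$v = 121$ ($v = \left(1 + 10\right)^{2} = 11^{2} = 121$)
$- \frac{v 248 - 307}{\left(143 + 1251\right) + \left(M{\left(50 \right)} - 1375\right)} = - \frac{121 \cdot 248 - 307}{\left(143 + 1251\right) + \left(\left(5 + 50^{2}\right) - 1375\right)} = - \frac{30008 - 307}{1394 + \left(\left(5 + 2500\right) - 1375\right)} = - \frac{29701}{1394 + \left(2505 - 1375\right)} = - \frac{29701}{1394 + 1130} = - \frac{29701}{2524}$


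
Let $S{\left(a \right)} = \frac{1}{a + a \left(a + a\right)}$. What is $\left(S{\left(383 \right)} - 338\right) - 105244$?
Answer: $- \frac{31015873901}{293761} \approx -1.0558 \cdot 10^{5}$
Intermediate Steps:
$S{\left(a \right)} = \frac{1}{a + 2 a^{2}}$ ($S{\left(a \right)} = \frac{1}{a + a 2 a} = \frac{1}{a + 2 a^{2}}$)
$\left(S{\left(383 \right)} - 338\right) - 105244 = \left(\frac{1}{383 \left(1 + 2 \cdot 383\right)} - 338\right) - 105244 = \left(\frac{1}{383 \left(1 + 766\right)} - 338\right) - 105244 = \left(\frac{1}{383 \cdot 767} - 338\right) - 105244 = \left(\frac{1}{383} \cdot \frac{1}{767} - 338\right) - 105244 = \left(\frac{1}{293761} - 338\right) - 105244 = - \frac{99291217}{293761} - 105244 = - \frac{31015873901}{293761}$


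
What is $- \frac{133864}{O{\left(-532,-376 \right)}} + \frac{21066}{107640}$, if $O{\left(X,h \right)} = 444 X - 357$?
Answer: $\frac{43094665}{56586348} \approx 0.76157$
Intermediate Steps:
$O{\left(X,h \right)} = -357 + 444 X$
$- \frac{133864}{O{\left(-532,-376 \right)}} + \frac{21066}{107640} = - \frac{133864}{-357 + 444 \left(-532\right)} + \frac{21066}{107640} = - \frac{133864}{-357 - 236208} + 21066 \cdot \frac{1}{107640} = - \frac{133864}{-236565} + \frac{3511}{17940} = \left(-133864\right) \left(- \frac{1}{236565}\right) + \frac{3511}{17940} = \frac{133864}{236565} + \frac{3511}{17940} = \frac{43094665}{56586348}$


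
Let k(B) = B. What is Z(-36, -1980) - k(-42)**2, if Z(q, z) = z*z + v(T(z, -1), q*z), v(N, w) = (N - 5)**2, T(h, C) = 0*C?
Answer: 3918661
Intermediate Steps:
T(h, C) = 0
v(N, w) = (-5 + N)**2
Z(q, z) = 25 + z**2 (Z(q, z) = z*z + (-5 + 0)**2 = z**2 + (-5)**2 = z**2 + 25 = 25 + z**2)
Z(-36, -1980) - k(-42)**2 = (25 + (-1980)**2) - 1*(-42)**2 = (25 + 3920400) - 1*1764 = 3920425 - 1764 = 3918661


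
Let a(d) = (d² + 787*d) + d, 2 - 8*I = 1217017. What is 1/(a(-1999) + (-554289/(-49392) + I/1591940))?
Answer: 374424288/906406363823137 ≈ 4.1309e-7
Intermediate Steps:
I = -1217015/8 (I = ¼ - ⅛*1217017 = ¼ - 1217017/8 = -1217015/8 ≈ -1.5213e+5)
a(d) = d² + 788*d
1/(a(-1999) + (-554289/(-49392) + I/1591940)) = 1/(-1999*(788 - 1999) + (-554289/(-49392) - 1217015/8/1591940)) = 1/(-1999*(-1211) + (-554289*(-1/49392) - 1217015/8*1/1591940)) = 1/(2420789 + (184763/16464 - 243403/2547104)) = 1/(2420789 + 4166099905/374424288) = 1/(906406363823137/374424288) = 374424288/906406363823137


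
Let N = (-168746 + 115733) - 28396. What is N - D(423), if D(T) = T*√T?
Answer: -81409 - 1269*√47 ≈ -90109.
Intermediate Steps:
N = -81409 (N = -53013 - 28396 = -81409)
D(T) = T^(3/2)
N - D(423) = -81409 - 423^(3/2) = -81409 - 1269*√47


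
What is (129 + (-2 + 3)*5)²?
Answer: 17956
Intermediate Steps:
(129 + (-2 + 3)*5)² = (129 + 1*5)² = (129 + 5)² = 134² = 17956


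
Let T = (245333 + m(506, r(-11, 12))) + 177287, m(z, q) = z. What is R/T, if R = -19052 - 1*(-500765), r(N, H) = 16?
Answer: 160571/141042 ≈ 1.1385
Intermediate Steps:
R = 481713 (R = -19052 + 500765 = 481713)
T = 423126 (T = (245333 + 506) + 177287 = 245839 + 177287 = 423126)
R/T = 481713/423126 = 481713*(1/423126) = 160571/141042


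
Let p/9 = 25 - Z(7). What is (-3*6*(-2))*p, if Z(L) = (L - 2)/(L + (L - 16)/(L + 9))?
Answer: 808380/103 ≈ 7848.4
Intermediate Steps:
Z(L) = (-2 + L)/(L + (-16 + L)/(9 + L))
p = 22455/103 (p = 9*(25 - (-18 + 7² + 7*7)/(-16 + 7² + 10*7)) = 9*(25 - (-18 + 49 + 49)/(-16 + 49 + 70)) = 9*(25 - 80/103) = 9*(2495/103) = 22455/103 ≈ 218.01)
(-3*6*(-2))*p = (-3*6*(-2))*(22455/103) = -18*(-2)*(22455/103) = 36*(22455/103) = 808380/103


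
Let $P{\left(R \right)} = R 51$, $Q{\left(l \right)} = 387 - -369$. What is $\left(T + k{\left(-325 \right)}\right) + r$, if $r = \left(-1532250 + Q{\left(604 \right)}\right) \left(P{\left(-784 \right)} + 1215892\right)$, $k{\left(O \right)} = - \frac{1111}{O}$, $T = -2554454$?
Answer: $- \frac{585292045325839}{325} \approx -1.8009 \cdot 10^{12}$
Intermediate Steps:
$Q{\left(l \right)} = 756$ ($Q{\left(l \right)} = 387 + 369 = 756$)
$P{\left(R \right)} = 51 R$
$r = -1800896046552$ ($r = \left(-1532250 + 756\right) \left(51 \left(-784\right) + 1215892\right) = - 1531494 \left(-39984 + 1215892\right) = \left(-1531494\right) 1175908 = -1800896046552$)
$\left(T + k{\left(-325 \right)}\right) + r = \left(-2554454 - \frac{1111}{-325}\right) - 1800896046552 = \left(-2554454 - - \frac{1111}{325}\right) - 1800896046552 = \left(-2554454 + \frac{1111}{325}\right) - 1800896046552 = - \frac{830196439}{325} - 1800896046552 = - \frac{585292045325839}{325}$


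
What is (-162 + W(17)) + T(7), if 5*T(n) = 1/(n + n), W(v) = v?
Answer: -10149/70 ≈ -144.99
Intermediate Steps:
T(n) = 1/(10*n) (T(n) = 1/(5*(n + n)) = 1/(5*((2*n))) = (1/(2*n))/5 = 1/(10*n))
(-162 + W(17)) + T(7) = (-162 + 17) + (⅒)/7 = -145 + (⅒)*(⅐) = -145 + 1/70 = -10149/70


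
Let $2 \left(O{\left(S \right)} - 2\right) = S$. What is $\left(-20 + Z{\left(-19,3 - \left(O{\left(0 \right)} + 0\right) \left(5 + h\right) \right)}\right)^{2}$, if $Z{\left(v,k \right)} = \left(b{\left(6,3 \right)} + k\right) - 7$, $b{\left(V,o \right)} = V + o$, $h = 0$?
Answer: $625$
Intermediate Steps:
$O{\left(S \right)} = 2 + \frac{S}{2}$
$Z{\left(v,k \right)} = 2 + k$ ($Z{\left(v,k \right)} = \left(\left(6 + 3\right) + k\right) - 7 = \left(9 + k\right) - 7 = 2 + k$)
$\left(-20 + Z{\left(-19,3 - \left(O{\left(0 \right)} + 0\right) \left(5 + h\right) \right)}\right)^{2} = \left(-20 + \left(2 + \left(3 - \left(\left(2 + \frac{1}{2} \cdot 0\right) + 0\right) \left(5 + 0\right)\right)\right)\right)^{2} = \left(-20 + \left(2 + \left(3 - \left(\left(2 + 0\right) + 0\right) 5\right)\right)\right)^{2} = \left(-20 + \left(2 + \left(3 - \left(2 + 0\right) 5\right)\right)\right)^{2} = \left(-20 + \left(2 + \left(3 - 2 \cdot 5\right)\right)\right)^{2} = \left(-20 + \left(2 + \left(3 - 10\right)\right)\right)^{2} = \left(-20 + \left(2 - 7\right)\right)^{2} = \left(-20 - 5\right)^{2} = \left(-25\right)^{2} = 625$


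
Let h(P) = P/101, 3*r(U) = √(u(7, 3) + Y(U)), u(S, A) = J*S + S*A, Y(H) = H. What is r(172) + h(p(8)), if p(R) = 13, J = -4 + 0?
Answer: 13/101 + √165/3 ≈ 4.4105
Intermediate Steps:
J = -4
u(S, A) = -4*S + A*S (u(S, A) = -4*S + S*A = -4*S + A*S)
r(U) = √(-7 + U)/3 (r(U) = √(7*(-4 + 3) + U)/3 = √(7*(-1) + U)/3 = √(-7 + U)/3)
h(P) = P/101 (h(P) = P*(1/101) = P/101)
r(172) + h(p(8)) = √(-7 + 172)/3 + (1/101)*13 = √165/3 + 13/101 = 13/101 + √165/3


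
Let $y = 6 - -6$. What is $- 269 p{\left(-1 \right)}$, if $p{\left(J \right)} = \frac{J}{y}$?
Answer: $\frac{269}{12} \approx 22.417$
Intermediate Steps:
$y = 12$ ($y = 6 + 6 = 12$)
$p{\left(J \right)} = \frac{J}{12}$
$- 269 p{\left(-1 \right)} = - 269 \cdot \frac{1}{12} \left(-1\right) = \left(-269\right) \left(- \frac{1}{12}\right) = \frac{269}{12}$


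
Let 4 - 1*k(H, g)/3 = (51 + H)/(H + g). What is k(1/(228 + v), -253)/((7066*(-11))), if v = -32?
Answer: -208345/1284733054 ≈ -0.00016217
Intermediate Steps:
k(H, g) = 12 - 3*(51 + H)/(H + g)
k(1/(228 + v), -253)/((7066*(-11))) = (3*(-51 + 3/(228 - 32) + 4*(-253))/(1/(228 - 32) - 253))/((7066*(-11))) = (3*(-51 + 3/196 - 1012)/(1/196 - 253))/(-77726) = (3*(-51 + 3*(1/196) - 1012)/(1/196 - 253))*(-1/77726) = (3*(-51 + 3/196 - 1012)/(-49587/196))*(-1/77726) = (3*(-196/49587)*(-208345/196))*(-1/77726) = (208345/16529)*(-1/77726) = -208345/1284733054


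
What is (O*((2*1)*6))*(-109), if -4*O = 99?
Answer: 32373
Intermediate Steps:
O = -99/4 (O = -1/4*99 = -99/4 ≈ -24.750)
(O*((2*1)*6))*(-109) = -99*2*1*6/4*(-109) = -99*6/2*(-109) = -99/4*12*(-109) = -297*(-109) = 32373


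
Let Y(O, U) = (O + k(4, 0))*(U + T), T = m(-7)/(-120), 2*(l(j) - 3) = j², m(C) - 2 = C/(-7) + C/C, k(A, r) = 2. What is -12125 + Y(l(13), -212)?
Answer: -1866119/60 ≈ -31102.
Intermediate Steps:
m(C) = 3 - C/7 (m(C) = 2 + (C/(-7) + C/C) = 2 + (C*(-⅐) + 1) = 2 + (-C/7 + 1) = 2 + (1 - C/7) = 3 - C/7)
l(j) = 3 + j²/2
T = -1/30 (T = (3 - ⅐*(-7))/(-120) = (3 + 1)*(-1/120) = 4*(-1/120) = -1/30 ≈ -0.033333)
Y(O, U) = (2 + O)*(-1/30 + U) (Y(O, U) = (O + 2)*(U - 1/30) = (2 + O)*(-1/30 + U))
-12125 + Y(l(13), -212) = -12125 + (-1/15 + 2*(-212) - (3 + (½)*13²)/30 + (3 + (½)*13²)*(-212)) = -12125 + (-1/15 - 424 - (3 + (½)*169)/30 + (3 + (½)*169)*(-212)) = -12125 + (-1/15 - 424 - (3 + 169/2)/30 + (3 + 169/2)*(-212)) = -12125 + (-1/15 - 424 - 1/30*175/2 + (175/2)*(-212)) = -12125 + (-1/15 - 424 - 35/12 - 18550) = -12125 - 1138619/60 = -1866119/60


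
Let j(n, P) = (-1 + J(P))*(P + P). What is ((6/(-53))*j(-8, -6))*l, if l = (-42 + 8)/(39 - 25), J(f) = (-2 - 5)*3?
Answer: 26928/371 ≈ 72.582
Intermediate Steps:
J(f) = -21 (J(f) = -7*3 = -21)
l = -17/7 (l = -34/14 = -34*1/14 = -17/7 ≈ -2.4286)
j(n, P) = -44*P (j(n, P) = (-1 - 21)*(P + P) = -44*P)
((6/(-53))*j(-8, -6))*l = ((6/(-53))*(-44*(-6)))*(-17/7) = ((6*(-1/53))*264)*(-17/7) = -6/53*264*(-17/7) = -1584/53*(-17/7) = 26928/371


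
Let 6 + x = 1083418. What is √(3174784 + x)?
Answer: 2*√1064549 ≈ 2063.5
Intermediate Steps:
x = 1083412 (x = -6 + 1083418 = 1083412)
√(3174784 + x) = √(3174784 + 1083412) = √4258196 = 2*√1064549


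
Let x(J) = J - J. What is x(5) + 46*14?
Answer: 644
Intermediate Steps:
x(J) = 0
x(5) + 46*14 = 0 + 46*14 = 0 + 644 = 644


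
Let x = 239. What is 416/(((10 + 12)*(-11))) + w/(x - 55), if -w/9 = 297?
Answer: -361705/22264 ≈ -16.246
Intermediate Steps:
w = -2673 (w = -9*297 = -2673)
416/(((10 + 12)*(-11))) + w/(x - 55) = 416/(((10 + 12)*(-11))) - 2673/(239 - 55) = 416/((22*(-11))) - 2673/184 = 416/(-242) - 2673*1/184 = 416*(-1/242) - 2673/184 = -208/121 - 2673/184 = -361705/22264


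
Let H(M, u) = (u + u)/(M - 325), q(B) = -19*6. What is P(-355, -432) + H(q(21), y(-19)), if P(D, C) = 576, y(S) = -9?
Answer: 252882/439 ≈ 576.04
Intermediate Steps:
q(B) = -114
H(M, u) = 2*u/(-325 + M) (H(M, u) = (2*u)/(-325 + M) = 2*u/(-325 + M))
P(-355, -432) + H(q(21), y(-19)) = 576 + 2*(-9)/(-325 - 114) = 576 + 2*(-9)/(-439) = 576 + 2*(-9)*(-1/439) = 576 + 18/439 = 252882/439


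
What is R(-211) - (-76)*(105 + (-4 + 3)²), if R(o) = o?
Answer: 7845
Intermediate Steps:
R(-211) - (-76)*(105 + (-4 + 3)²) = -211 - (-76)*(105 + (-4 + 3)²) = -211 - (-76)*(105 + (-1)²) = -211 - (-76)*(105 + 1) = -211 - (-76)*106 = -211 - 1*(-8056) = -211 + 8056 = 7845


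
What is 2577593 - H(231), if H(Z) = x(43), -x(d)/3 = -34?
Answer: 2577491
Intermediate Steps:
x(d) = 102 (x(d) = -3*(-34) = 102)
H(Z) = 102
2577593 - H(231) = 2577593 - 1*102 = 2577593 - 102 = 2577491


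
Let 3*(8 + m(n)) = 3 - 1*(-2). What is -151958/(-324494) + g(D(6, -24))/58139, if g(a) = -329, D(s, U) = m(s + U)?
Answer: 92850294/200699539 ≈ 0.46263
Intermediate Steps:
m(n) = -19/3 (m(n) = -8 + (3 - 1*(-2))/3 = -8 + (3 + 2)/3 = -8 + (⅓)*5 = -8 + 5/3 = -19/3)
D(s, U) = -19/3
-151958/(-324494) + g(D(6, -24))/58139 = -151958/(-324494) - 329/58139 = -151958*(-1/324494) - 329*1/58139 = 75979/162247 - 7/1237 = 92850294/200699539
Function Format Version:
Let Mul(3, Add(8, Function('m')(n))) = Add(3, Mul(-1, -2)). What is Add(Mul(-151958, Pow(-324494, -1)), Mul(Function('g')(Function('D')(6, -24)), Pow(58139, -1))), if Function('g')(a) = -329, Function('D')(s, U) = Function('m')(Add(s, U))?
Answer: Rational(92850294, 200699539) ≈ 0.46263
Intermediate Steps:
Function('m')(n) = Rational(-19, 3) (Function('m')(n) = Add(-8, Mul(Rational(1, 3), Add(3, Mul(-1, -2)))) = Add(-8, Mul(Rational(1, 3), Add(3, 2))) = Add(-8, Mul(Rational(1, 3), 5)) = Add(-8, Rational(5, 3)) = Rational(-19, 3))
Function('D')(s, U) = Rational(-19, 3)
Add(Mul(-151958, Pow(-324494, -1)), Mul(Function('g')(Function('D')(6, -24)), Pow(58139, -1))) = Add(Mul(-151958, Pow(-324494, -1)), Mul(-329, Pow(58139, -1))) = Add(Mul(-151958, Rational(-1, 324494)), Mul(-329, Rational(1, 58139))) = Add(Rational(75979, 162247), Rational(-7, 1237)) = Rational(92850294, 200699539)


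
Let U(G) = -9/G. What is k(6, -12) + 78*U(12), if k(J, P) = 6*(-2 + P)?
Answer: -285/2 ≈ -142.50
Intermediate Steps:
k(J, P) = -12 + 6*P
k(6, -12) + 78*U(12) = (-12 + 6*(-12)) + 78*(-9/12) = (-12 - 72) + 78*(-9*1/12) = -84 + 78*(-3/4) = -84 - 117/2 = -285/2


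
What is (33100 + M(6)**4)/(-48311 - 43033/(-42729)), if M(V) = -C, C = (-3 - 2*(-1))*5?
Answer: -1441035525/2064237686 ≈ -0.69810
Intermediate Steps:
C = -5 (C = (-3 + 2)*5 = -1*5 = -5)
M(V) = 5 (M(V) = -1*(-5) = 5)
(33100 + M(6)**4)/(-48311 - 43033/(-42729)) = (33100 + 5**4)/(-48311 - 43033/(-42729)) = (33100 + 625)/(-48311 - 43033*(-1/42729)) = 33725/(-48311 + 43033/42729) = 33725/(-2064237686/42729) = 33725*(-42729/2064237686) = -1441035525/2064237686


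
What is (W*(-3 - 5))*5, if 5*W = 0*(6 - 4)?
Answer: 0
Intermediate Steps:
W = 0 (W = (0*(6 - 4))/5 = (0*2)/5 = (1/5)*0 = 0)
(W*(-3 - 5))*5 = (0*(-3 - 5))*5 = (0*(-8))*5 = 0*5 = 0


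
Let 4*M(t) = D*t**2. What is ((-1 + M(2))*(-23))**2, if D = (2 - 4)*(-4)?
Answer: 25921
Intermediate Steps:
D = 8 (D = -2*(-4) = 8)
M(t) = 2*t**2 (M(t) = (8*t**2)/4 = 2*t**2)
((-1 + M(2))*(-23))**2 = ((-1 + 2*2**2)*(-23))**2 = ((-1 + 2*4)*(-23))**2 = ((-1 + 8)*(-23))**2 = (7*(-23))**2 = (-161)**2 = 25921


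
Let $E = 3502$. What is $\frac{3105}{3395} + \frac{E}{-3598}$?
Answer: $- \frac{10250}{174503} \approx -0.058738$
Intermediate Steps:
$\frac{3105}{3395} + \frac{E}{-3598} = \frac{3105}{3395} + \frac{3502}{-3598} = 3105 \cdot \frac{1}{3395} + 3502 \left(- \frac{1}{3598}\right) = \frac{621}{679} - \frac{1751}{1799} = - \frac{10250}{174503}$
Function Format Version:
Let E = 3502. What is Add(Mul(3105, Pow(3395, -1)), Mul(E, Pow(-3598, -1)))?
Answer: Rational(-10250, 174503) ≈ -0.058738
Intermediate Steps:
Add(Mul(3105, Pow(3395, -1)), Mul(E, Pow(-3598, -1))) = Add(Mul(3105, Pow(3395, -1)), Mul(3502, Pow(-3598, -1))) = Add(Mul(3105, Rational(1, 3395)), Mul(3502, Rational(-1, 3598))) = Add(Rational(621, 679), Rational(-1751, 1799)) = Rational(-10250, 174503)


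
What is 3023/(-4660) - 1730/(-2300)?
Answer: 11089/107180 ≈ 0.10346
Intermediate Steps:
3023/(-4660) - 1730/(-2300) = 3023*(-1/4660) - 1730*(-1/2300) = -3023/4660 + 173/230 = 11089/107180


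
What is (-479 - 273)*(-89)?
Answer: 66928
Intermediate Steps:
(-479 - 273)*(-89) = -752*(-89) = 66928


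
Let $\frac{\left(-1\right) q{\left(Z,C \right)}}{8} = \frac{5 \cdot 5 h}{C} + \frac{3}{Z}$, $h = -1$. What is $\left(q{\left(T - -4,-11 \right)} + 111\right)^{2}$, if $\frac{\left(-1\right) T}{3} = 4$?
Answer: $\frac{1110916}{121} \approx 9181.1$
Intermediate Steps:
$T = -12$ ($T = \left(-3\right) 4 = -12$)
$q{\left(Z,C \right)} = - \frac{24}{Z} + \frac{200}{C}$ ($q{\left(Z,C \right)} = - 8 \left(\frac{5 \cdot 5 \left(-1\right)}{C} + \frac{3}{Z}\right) = - 8 \left(\frac{25 \left(-1\right)}{C} + \frac{3}{Z}\right) = - 8 \left(- \frac{25}{C} + \frac{3}{Z}\right) = - \frac{24}{Z} + \frac{200}{C}$)
$\left(q{\left(T - -4,-11 \right)} + 111\right)^{2} = \left(\left(- \frac{24}{-12 - -4} + \frac{200}{-11}\right) + 111\right)^{2} = \left(\left(- \frac{24}{-12 + 4} + 200 \left(- \frac{1}{11}\right)\right) + 111\right)^{2} = \left(\left(- \frac{24}{-8} - \frac{200}{11}\right) + 111\right)^{2} = \left(\left(\left(-24\right) \left(- \frac{1}{8}\right) - \frac{200}{11}\right) + 111\right)^{2} = \left(\left(3 - \frac{200}{11}\right) + 111\right)^{2} = \left(- \frac{167}{11} + 111\right)^{2} = \left(\frac{1054}{11}\right)^{2} = \frac{1110916}{121}$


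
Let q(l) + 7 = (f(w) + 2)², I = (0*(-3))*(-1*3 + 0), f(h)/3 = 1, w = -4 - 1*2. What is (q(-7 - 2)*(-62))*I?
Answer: 0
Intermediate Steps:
w = -6 (w = -4 - 2 = -6)
f(h) = 3 (f(h) = 3*1 = 3)
I = 0 (I = 0*(-3 + 0) = 0*(-3) = 0)
q(l) = 18 (q(l) = -7 + (3 + 2)² = -7 + 5² = -7 + 25 = 18)
(q(-7 - 2)*(-62))*I = (18*(-62))*0 = -1116*0 = 0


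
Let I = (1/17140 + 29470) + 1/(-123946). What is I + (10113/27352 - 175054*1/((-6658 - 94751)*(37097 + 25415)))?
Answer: 3855007704351920407504361/130809614157820628940 ≈ 29470.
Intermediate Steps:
I = 31303541526803/1062217220 (I = (1/17140 + 29470) - 1/123946 = 505115801/17140 - 1/123946 = 31303541526803/1062217220 ≈ 29470.)
I + (10113/27352 - 175054*1/((-6658 - 94751)*(37097 + 25415))) = 31303541526803/1062217220 + (10113/27352 - 175054*1/((-6658 - 94751)*(37097 + 25415))) = 31303541526803/1062217220 + (10113*(1/27352) - 175054/((-101409*62512))) = 31303541526803/1062217220 + (10113/27352 - 175054/(-6339279408)) = 31303541526803/1062217220 + (10113/27352 - 175054*(-1/6339279408)) = 31303541526803/1062217220 + (10113/27352 + 7957/288149064) = 31303541526803/1062217220 + 45535455064/123147706227 = 3855007704351920407504361/130809614157820628940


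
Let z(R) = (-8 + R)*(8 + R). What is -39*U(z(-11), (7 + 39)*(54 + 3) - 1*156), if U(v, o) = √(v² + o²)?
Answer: -117*√676045 ≈ -96200.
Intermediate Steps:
U(v, o) = √(o² + v²)
-39*U(z(-11), (7 + 39)*(54 + 3) - 1*156) = -39*√(((7 + 39)*(54 + 3) - 1*156)² + (-64 + (-11)²)²) = -39*√((46*57 - 156)² + (-64 + 121)²) = -39*√((2622 - 156)² + 57²) = -39*√(2466² + 3249) = -39*√(6081156 + 3249) = -117*√676045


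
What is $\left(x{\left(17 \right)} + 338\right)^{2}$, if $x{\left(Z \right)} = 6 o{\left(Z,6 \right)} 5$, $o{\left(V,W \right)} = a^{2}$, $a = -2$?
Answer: $209764$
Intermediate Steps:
$o{\left(V,W \right)} = 4$ ($o{\left(V,W \right)} = \left(-2\right)^{2} = 4$)
$x{\left(Z \right)} = 120$ ($x{\left(Z \right)} = 6 \cdot 4 \cdot 5 = 24 \cdot 5 = 120$)
$\left(x{\left(17 \right)} + 338\right)^{2} = \left(120 + 338\right)^{2} = 458^{2} = 209764$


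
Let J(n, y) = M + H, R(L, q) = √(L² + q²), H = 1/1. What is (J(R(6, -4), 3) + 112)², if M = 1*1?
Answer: 12996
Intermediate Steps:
M = 1
H = 1
J(n, y) = 2 (J(n, y) = 1 + 1 = 2)
(J(R(6, -4), 3) + 112)² = (2 + 112)² = 114² = 12996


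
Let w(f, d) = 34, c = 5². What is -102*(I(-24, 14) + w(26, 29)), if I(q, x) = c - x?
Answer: -4590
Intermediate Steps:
c = 25
I(q, x) = 25 - x
-102*(I(-24, 14) + w(26, 29)) = -102*((25 - 1*14) + 34) = -102*((25 - 14) + 34) = -102*(11 + 34) = -102*45 = -4590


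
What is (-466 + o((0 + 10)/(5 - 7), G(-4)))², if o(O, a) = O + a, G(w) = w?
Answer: 225625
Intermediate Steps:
(-466 + o((0 + 10)/(5 - 7), G(-4)))² = (-466 + ((0 + 10)/(5 - 7) - 4))² = (-466 + (10/(-2) - 4))² = (-466 + (10*(-½) - 4))² = (-466 + (-5 - 4))² = (-466 - 9)² = (-475)² = 225625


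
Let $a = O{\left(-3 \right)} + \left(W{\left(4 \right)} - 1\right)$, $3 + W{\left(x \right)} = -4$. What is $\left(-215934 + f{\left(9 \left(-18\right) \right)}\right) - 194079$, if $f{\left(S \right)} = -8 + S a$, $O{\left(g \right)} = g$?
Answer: $-408239$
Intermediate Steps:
$W{\left(x \right)} = -7$ ($W{\left(x \right)} = -3 - 4 = -7$)
$a = -11$ ($a = -3 - 8 = -11$)
$f{\left(S \right)} = -8 - 11 S$ ($f{\left(S \right)} = -8 + S \left(-11\right) = -8 - 11 S$)
$\left(-215934 + f{\left(9 \left(-18\right) \right)}\right) - 194079 = \left(-215934 - \left(8 + 11 \cdot 9 \left(-18\right)\right)\right) - 194079 = \left(-215934 - -1774\right) - 194079 = \left(-215934 + \left(-8 + 1782\right)\right) - 194079 = \left(-215934 + 1774\right) - 194079 = -214160 - 194079 = -408239$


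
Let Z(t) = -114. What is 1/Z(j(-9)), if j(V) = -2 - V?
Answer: -1/114 ≈ -0.0087719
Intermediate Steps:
1/Z(j(-9)) = 1/(-114) = -1/114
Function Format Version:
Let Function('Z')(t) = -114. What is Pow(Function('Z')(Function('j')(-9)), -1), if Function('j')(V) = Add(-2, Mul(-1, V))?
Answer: Rational(-1, 114) ≈ -0.0087719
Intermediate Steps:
Pow(Function('Z')(Function('j')(-9)), -1) = Pow(-114, -1) = Rational(-1, 114)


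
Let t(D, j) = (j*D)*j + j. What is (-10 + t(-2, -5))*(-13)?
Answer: 845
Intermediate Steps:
t(D, j) = j + D*j**2 (t(D, j) = (D*j)*j + j = D*j**2 + j = j + D*j**2)
(-10 + t(-2, -5))*(-13) = (-10 - 5*(1 - 2*(-5)))*(-13) = (-10 - 5*(1 + 10))*(-13) = (-10 - 5*11)*(-13) = (-10 - 55)*(-13) = -65*(-13) = 845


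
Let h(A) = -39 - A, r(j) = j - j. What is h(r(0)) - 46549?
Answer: -46588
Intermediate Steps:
r(j) = 0
h(r(0)) - 46549 = (-39 - 1*0) - 46549 = (-39 + 0) - 46549 = -39 - 46549 = -46588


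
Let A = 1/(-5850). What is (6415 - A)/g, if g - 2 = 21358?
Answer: 37527751/124956000 ≈ 0.30033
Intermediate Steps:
A = -1/5850 ≈ -0.00017094
g = 21360 (g = 2 + 21358 = 21360)
(6415 - A)/g = (6415 - 1*(-1/5850))/21360 = (6415 + 1/5850)*(1/21360) = (37527751/5850)*(1/21360) = 37527751/124956000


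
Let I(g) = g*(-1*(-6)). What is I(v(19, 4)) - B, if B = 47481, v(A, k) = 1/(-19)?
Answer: -902145/19 ≈ -47481.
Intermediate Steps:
v(A, k) = -1/19
I(g) = 6*g (I(g) = g*6 = 6*g)
I(v(19, 4)) - B = 6*(-1/19) - 1*47481 = -6/19 - 47481 = -902145/19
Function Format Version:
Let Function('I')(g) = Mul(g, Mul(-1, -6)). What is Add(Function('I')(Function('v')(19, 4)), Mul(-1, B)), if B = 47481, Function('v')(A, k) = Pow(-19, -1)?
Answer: Rational(-902145, 19) ≈ -47481.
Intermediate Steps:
Function('v')(A, k) = Rational(-1, 19)
Function('I')(g) = Mul(6, g) (Function('I')(g) = Mul(g, 6) = Mul(6, g))
Add(Function('I')(Function('v')(19, 4)), Mul(-1, B)) = Add(Mul(6, Rational(-1, 19)), Mul(-1, 47481)) = Add(Rational(-6, 19), -47481) = Rational(-902145, 19)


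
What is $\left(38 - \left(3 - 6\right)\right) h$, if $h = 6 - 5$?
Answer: $41$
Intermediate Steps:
$h = 1$ ($h = 6 - 5 = 1$)
$\left(38 - \left(3 - 6\right)\right) h = \left(38 - \left(3 - 6\right)\right) 1 = \left(38 - -3\right) 1 = \left(38 + 3\right) 1 = 41 \cdot 1 = 41$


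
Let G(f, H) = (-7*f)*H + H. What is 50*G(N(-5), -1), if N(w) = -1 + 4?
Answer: 1000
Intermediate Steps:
N(w) = 3
G(f, H) = H - 7*H*f (G(f, H) = -7*H*f + H = H - 7*H*f)
50*G(N(-5), -1) = 50*(-(1 - 7*3)) = 50*(-(1 - 21)) = 50*(-1*(-20)) = 50*20 = 1000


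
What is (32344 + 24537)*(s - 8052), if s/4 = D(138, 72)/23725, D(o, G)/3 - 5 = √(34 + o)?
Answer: -2173236895368/4745 + 1365144*√43/23725 ≈ -4.5801e+8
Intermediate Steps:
D(o, G) = 15 + 3*√(34 + o)
s = 12/4745 + 24*√43/23725 (s = 4*((15 + 3*√(34 + 138))/23725) = 4*((15 + 3*√172)*(1/23725)) = 4*((15 + 3*(2*√43))*(1/23725)) = 4*((15 + 6*√43)*(1/23725)) = 4*(3/4745 + 6*√43/23725) = 12/4745 + 24*√43/23725 ≈ 0.0091624)
(32344 + 24537)*(s - 8052) = (32344 + 24537)*((12/4745 + 24*√43/23725) - 8052) = 56881*(-38206728/4745 + 24*√43/23725) = -2173236895368/4745 + 1365144*√43/23725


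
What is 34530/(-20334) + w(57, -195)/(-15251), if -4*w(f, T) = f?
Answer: -350884847/206742556 ≈ -1.6972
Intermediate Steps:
w(f, T) = -f/4
34530/(-20334) + w(57, -195)/(-15251) = 34530/(-20334) - ¼*57/(-15251) = 34530*(-1/20334) - 57/4*(-1/15251) = -5755/3389 + 57/61004 = -350884847/206742556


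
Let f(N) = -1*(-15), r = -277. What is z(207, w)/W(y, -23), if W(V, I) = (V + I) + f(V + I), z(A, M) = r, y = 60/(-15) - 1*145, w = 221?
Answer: 277/157 ≈ 1.7643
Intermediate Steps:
y = -149 (y = 60*(-1/15) - 145 = -4 - 145 = -149)
f(N) = 15
z(A, M) = -277
W(V, I) = 15 + I + V (W(V, I) = (V + I) + 15 = (I + V) + 15 = 15 + I + V)
z(207, w)/W(y, -23) = -277/(15 - 23 - 149) = -277/(-157) = -277*(-1/157) = 277/157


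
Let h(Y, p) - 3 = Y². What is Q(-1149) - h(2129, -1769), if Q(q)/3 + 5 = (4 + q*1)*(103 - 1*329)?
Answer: -3756349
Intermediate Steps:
h(Y, p) = 3 + Y²
Q(q) = -2727 - 678*q (Q(q) = -15 + 3*((4 + q*1)*(103 - 1*329)) = -15 + 3*((4 + q)*(103 - 329)) = -15 + 3*((4 + q)*(-226)) = -15 + 3*(-904 - 226*q) = -15 + (-2712 - 678*q) = -2727 - 678*q)
Q(-1149) - h(2129, -1769) = (-2727 - 678*(-1149)) - (3 + 2129²) = (-2727 + 779022) - (3 + 4532641) = 776295 - 1*4532644 = 776295 - 4532644 = -3756349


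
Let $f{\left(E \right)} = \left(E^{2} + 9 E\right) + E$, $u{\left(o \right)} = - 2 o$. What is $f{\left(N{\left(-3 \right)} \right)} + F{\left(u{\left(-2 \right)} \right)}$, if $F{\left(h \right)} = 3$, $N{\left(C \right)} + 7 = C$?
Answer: $3$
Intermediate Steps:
$N{\left(C \right)} = -7 + C$
$f{\left(E \right)} = E^{2} + 10 E$
$f{\left(N{\left(-3 \right)} \right)} + F{\left(u{\left(-2 \right)} \right)} = \left(-7 - 3\right) \left(10 - 10\right) + 3 = - 10 \left(10 - 10\right) + 3 = \left(-10\right) 0 + 3 = 0 + 3 = 3$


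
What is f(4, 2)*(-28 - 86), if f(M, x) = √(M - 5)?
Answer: -114*I ≈ -114.0*I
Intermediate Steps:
f(M, x) = √(-5 + M)
f(4, 2)*(-28 - 86) = √(-5 + 4)*(-28 - 86) = √(-1)*(-114) = I*(-114) = -114*I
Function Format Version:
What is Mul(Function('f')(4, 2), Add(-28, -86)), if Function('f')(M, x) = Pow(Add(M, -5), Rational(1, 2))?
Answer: Mul(-114, I) ≈ Mul(-114.00, I)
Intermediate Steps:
Function('f')(M, x) = Pow(Add(-5, M), Rational(1, 2))
Mul(Function('f')(4, 2), Add(-28, -86)) = Mul(Pow(Add(-5, 4), Rational(1, 2)), Add(-28, -86)) = Mul(Pow(-1, Rational(1, 2)), -114) = Mul(I, -114) = Mul(-114, I)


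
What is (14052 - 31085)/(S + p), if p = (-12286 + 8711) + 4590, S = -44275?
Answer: 17033/43260 ≈ 0.39374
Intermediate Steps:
p = 1015 (p = -3575 + 4590 = 1015)
(14052 - 31085)/(S + p) = (14052 - 31085)/(-44275 + 1015) = -17033/(-43260) = -17033*(-1/43260) = 17033/43260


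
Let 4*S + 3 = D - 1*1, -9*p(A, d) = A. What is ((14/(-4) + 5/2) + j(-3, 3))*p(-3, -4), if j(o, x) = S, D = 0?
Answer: -2/3 ≈ -0.66667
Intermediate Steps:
p(A, d) = -A/9
S = -1 (S = -3/4 + (0 - 1*1)/4 = -3/4 + (0 - 1)/4 = -3/4 + (1/4)*(-1) = -3/4 - 1/4 = -1)
j(o, x) = -1
((14/(-4) + 5/2) + j(-3, 3))*p(-3, -4) = ((14/(-4) + 5/2) - 1)*(-1/9*(-3)) = ((14*(-1/4) + 5*(1/2)) - 1)*(1/3) = ((-7/2 + 5/2) - 1)*(1/3) = (-1 - 1)*(1/3) = -2*1/3 = -2/3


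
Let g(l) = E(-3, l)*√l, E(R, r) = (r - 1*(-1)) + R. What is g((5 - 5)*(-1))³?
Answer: 0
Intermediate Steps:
E(R, r) = 1 + R + r (E(R, r) = (r + 1) + R = (1 + r) + R = 1 + R + r)
g(l) = √l*(-2 + l) (g(l) = (1 - 3 + l)*√l = (-2 + l)*√l = √l*(-2 + l))
g((5 - 5)*(-1))³ = (√((5 - 5)*(-1))*(-2 + (5 - 5)*(-1)))³ = (√(0*(-1))*(-2 + 0*(-1)))³ = (√0*(-2 + 0))³ = (0*(-2))³ = 0³ = 0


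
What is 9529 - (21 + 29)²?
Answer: 7029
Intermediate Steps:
9529 - (21 + 29)² = 9529 - 1*50² = 9529 - 1*2500 = 9529 - 2500 = 7029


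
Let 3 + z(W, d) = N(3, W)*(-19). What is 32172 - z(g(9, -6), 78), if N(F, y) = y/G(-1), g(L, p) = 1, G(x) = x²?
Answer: 32194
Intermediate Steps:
N(F, y) = y (N(F, y) = y/((-1)²) = y/1 = y*1 = y)
z(W, d) = -3 - 19*W (z(W, d) = -3 + W*(-19) = -3 - 19*W)
32172 - z(g(9, -6), 78) = 32172 - (-3 - 19*1) = 32172 - (-3 - 19) = 32172 - 1*(-22) = 32172 + 22 = 32194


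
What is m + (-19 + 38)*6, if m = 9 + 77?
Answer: 200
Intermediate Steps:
m = 86
m + (-19 + 38)*6 = 86 + (-19 + 38)*6 = 86 + 19*6 = 86 + 114 = 200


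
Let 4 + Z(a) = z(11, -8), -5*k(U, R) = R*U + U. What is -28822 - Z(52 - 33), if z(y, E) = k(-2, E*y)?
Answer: -143916/5 ≈ -28783.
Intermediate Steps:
k(U, R) = -U/5 - R*U/5 (k(U, R) = -(R*U + U)/5 = -(U + R*U)/5 = -U/5 - R*U/5)
z(y, E) = ⅖ + 2*E*y/5 (z(y, E) = -⅕*(-2)*(1 + E*y) = ⅖ + 2*E*y/5)
Z(a) = -194/5 (Z(a) = -4 + (⅖ + (⅖)*(-8)*11) = -4 + (⅖ - 176/5) = -4 - 174/5 = -194/5)
-28822 - Z(52 - 33) = -28822 - 1*(-194/5) = -28822 + 194/5 = -143916/5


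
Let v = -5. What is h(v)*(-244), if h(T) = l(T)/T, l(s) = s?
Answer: -244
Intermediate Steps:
h(T) = 1 (h(T) = T/T = 1)
h(v)*(-244) = 1*(-244) = -244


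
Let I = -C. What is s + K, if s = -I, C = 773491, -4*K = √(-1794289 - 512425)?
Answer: 773491 - I*√2306714/4 ≈ 7.7349e+5 - 379.7*I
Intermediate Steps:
K = -I*√2306714/4 (K = -√(-1794289 - 512425)/4 = -I*√2306714/4 ≈ -379.7*I)
I = -773491 (I = -1*773491 = -773491)
s = 773491 (s = -1*(-773491) = 773491)
s + K = 773491 - I*√2306714/4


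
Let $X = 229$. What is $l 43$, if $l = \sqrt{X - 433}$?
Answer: $86 i \sqrt{51} \approx 614.16 i$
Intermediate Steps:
$l = 2 i \sqrt{51}$ ($l = \sqrt{229 - 433} = \sqrt{-204} = 2 i \sqrt{51} \approx 14.283 i$)
$l 43 = 2 i \sqrt{51} \cdot 43 = 86 i \sqrt{51}$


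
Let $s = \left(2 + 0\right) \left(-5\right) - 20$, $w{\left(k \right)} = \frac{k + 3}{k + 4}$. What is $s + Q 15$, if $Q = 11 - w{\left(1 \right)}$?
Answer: $123$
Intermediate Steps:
$w{\left(k \right)} = \frac{3 + k}{4 + k}$
$s = -30$ ($s = 2 \left(-5\right) - 20 = -10 - 20 = -30$)
$Q = \frac{51}{5}$ ($Q = 11 - \frac{3 + 1}{4 + 1} = 11 - \frac{1}{5} \cdot 4 = 11 - \frac{4}{5} = \frac{51}{5} \approx 10.2$)
$s + Q 15 = -30 + \frac{51}{5} \cdot 15 = -30 + 153 = 123$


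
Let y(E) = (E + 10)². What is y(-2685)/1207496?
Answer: 7155625/1207496 ≈ 5.9260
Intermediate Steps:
y(E) = (10 + E)²
y(-2685)/1207496 = (10 - 2685)²/1207496 = (-2675)²*(1/1207496) = 7155625*(1/1207496) = 7155625/1207496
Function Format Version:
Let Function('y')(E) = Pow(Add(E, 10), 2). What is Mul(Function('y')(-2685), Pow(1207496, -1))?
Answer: Rational(7155625, 1207496) ≈ 5.9260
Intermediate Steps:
Function('y')(E) = Pow(Add(10, E), 2)
Mul(Function('y')(-2685), Pow(1207496, -1)) = Mul(Pow(Add(10, -2685), 2), Pow(1207496, -1)) = Mul(Pow(-2675, 2), Rational(1, 1207496)) = Mul(7155625, Rational(1, 1207496)) = Rational(7155625, 1207496)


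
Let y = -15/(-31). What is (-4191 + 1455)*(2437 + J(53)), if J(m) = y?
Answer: -206737632/31 ≈ -6.6690e+6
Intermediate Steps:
y = 15/31 (y = -15*(-1/31) = 15/31 ≈ 0.48387)
J(m) = 15/31
(-4191 + 1455)*(2437 + J(53)) = (-4191 + 1455)*(2437 + 15/31) = -2736*75562/31 = -206737632/31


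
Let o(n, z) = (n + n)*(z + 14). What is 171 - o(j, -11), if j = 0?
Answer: 171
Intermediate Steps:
o(n, z) = 2*n*(14 + z) (o(n, z) = (2*n)*(14 + z) = 2*n*(14 + z))
171 - o(j, -11) = 171 - 2*0*(14 - 11) = 171 - 2*0*3 = 171 - 1*0 = 171 + 0 = 171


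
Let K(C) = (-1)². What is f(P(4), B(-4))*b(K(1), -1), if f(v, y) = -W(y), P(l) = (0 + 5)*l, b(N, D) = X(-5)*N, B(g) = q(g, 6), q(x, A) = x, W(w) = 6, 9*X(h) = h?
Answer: 10/3 ≈ 3.3333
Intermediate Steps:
X(h) = h/9
B(g) = g
K(C) = 1
b(N, D) = -5*N/9 (b(N, D) = ((⅑)*(-5))*N = -5*N/9)
P(l) = 5*l
f(v, y) = -6 (f(v, y) = -1*6 = -6)
f(P(4), B(-4))*b(K(1), -1) = -(-10)/3 = -6*(-5/9) = 10/3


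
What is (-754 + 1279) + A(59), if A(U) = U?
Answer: 584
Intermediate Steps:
(-754 + 1279) + A(59) = (-754 + 1279) + 59 = 525 + 59 = 584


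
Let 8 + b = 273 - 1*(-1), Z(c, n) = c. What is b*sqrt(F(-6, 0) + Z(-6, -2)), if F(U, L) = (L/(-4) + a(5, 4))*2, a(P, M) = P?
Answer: 532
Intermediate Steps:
b = 266 (b = -8 + (273 - 1*(-1)) = -8 + (273 + 1) = -8 + 274 = 266)
F(U, L) = 10 - L/2 (F(U, L) = (L/(-4) + 5)*2 = (L*(-1/4) + 5)*2 = (-L/4 + 5)*2 = (5 - L/4)*2 = 10 - L/2)
b*sqrt(F(-6, 0) + Z(-6, -2)) = 266*sqrt((10 - 1/2*0) - 6) = 266*sqrt((10 + 0) - 6) = 266*sqrt(10 - 6) = 266*sqrt(4) = 266*2 = 532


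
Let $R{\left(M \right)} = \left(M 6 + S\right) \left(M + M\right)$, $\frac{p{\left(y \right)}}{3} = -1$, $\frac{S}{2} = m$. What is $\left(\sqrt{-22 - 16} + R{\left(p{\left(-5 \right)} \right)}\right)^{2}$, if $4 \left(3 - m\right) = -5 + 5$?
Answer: $\left(72 + i \sqrt{38}\right)^{2} \approx 5146.0 + 887.68 i$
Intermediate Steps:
$m = 3$ ($m = 3 - \frac{-5 + 5}{4} = 3 - 0 = 3 + 0 = 3$)
$S = 6$ ($S = 2 \cdot 3 = 6$)
$p{\left(y \right)} = -3$ ($p{\left(y \right)} = 3 \left(-1\right) = -3$)
$R{\left(M \right)} = 2 M \left(6 + 6 M\right)$ ($R{\left(M \right)} = \left(M 6 + 6\right) \left(M + M\right) = \left(6 M + 6\right) 2 M = \left(6 + 6 M\right) 2 M = 2 M \left(6 + 6 M\right)$)
$\left(\sqrt{-22 - 16} + R{\left(p{\left(-5 \right)} \right)}\right)^{2} = \left(\sqrt{-22 - 16} + 12 \left(-3\right) \left(1 - 3\right)\right)^{2} = \left(\sqrt{-22 - 16} + 12 \left(-3\right) \left(-2\right)\right)^{2} = \left(\sqrt{-38} + 72\right)^{2} = \left(i \sqrt{38} + 72\right)^{2} = \left(72 + i \sqrt{38}\right)^{2}$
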